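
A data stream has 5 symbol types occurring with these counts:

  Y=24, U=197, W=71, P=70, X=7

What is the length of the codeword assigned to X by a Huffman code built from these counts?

4

Repeatedly merge the two smallest:
merge X(7) and Y(24): 31
merge 31 and P(70): 101
merge W(71) and 101: 172
merge 172 and U(197): 369
The subtree containing X is merged 4 times, so code length = 4.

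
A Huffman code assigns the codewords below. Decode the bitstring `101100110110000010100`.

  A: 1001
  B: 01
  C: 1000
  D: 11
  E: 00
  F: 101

Read left to right; each codeword is recognised as soon as it completes (prefix code):
  101→F | 1001→A | 101→F | 1000→C | 00→E | 101→F | 00→E
Decoded message: FAFCEFE

FAFCEFE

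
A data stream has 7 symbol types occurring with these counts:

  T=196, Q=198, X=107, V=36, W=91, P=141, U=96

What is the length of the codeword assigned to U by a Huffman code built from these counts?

3

Build the tree from the bottom:
merge V(36) and W(91): 127
merge U(96) and X(107): 203
merge 127 and P(141): 268
merge T(196) and Q(198): 394
merge 203 and 268: 471
merge 394 and 471: 865
U's leaf is at depth 3, giving a 3-bit codeword.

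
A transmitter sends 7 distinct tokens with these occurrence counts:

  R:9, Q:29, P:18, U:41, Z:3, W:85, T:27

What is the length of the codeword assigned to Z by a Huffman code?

Repeatedly merge the two smallest:
merge Z(3) and R(9): 12
merge 12 and P(18): 30
merge T(27) and Q(29): 56
merge 30 and U(41): 71
merge 56 and 71: 127
merge W(85) and 127: 212
The subtree containing Z is merged 5 times, so code length = 5.

5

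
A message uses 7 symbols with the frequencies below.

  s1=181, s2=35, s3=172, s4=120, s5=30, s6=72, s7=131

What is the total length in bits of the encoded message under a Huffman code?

Build the Huffman tree bottom-up:
s5(30) + s2(35) → 65
65 + s6(72) → 137
s4(120) + s7(131) → 251
137 + s3(172) → 309
s1(181) + 251 → 432
309 + 432 → 741
The encoded length is the sum of every internal node's weight: 65 + 137 + 251 + 309 + 432 + 741 = 1935 bits.

1935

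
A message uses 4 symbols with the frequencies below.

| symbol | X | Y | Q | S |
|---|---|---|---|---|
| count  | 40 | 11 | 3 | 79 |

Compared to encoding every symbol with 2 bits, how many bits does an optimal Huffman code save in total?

65

Fixed-length: 2 bits × 133 symbols = 266 bits.
Huffman merges:
combine Q(3), Y(11) → 14
combine 14, X(40) → 54
combine 54, S(79) → 133
Huffman total = 14 + 54 + 133 = 201 bits.
Saving = 266 − 201 = 65 bits.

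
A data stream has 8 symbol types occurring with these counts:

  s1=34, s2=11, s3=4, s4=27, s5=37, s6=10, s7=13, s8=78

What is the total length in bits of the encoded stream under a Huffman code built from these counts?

Greedily combine the two least-frequent nodes:
s3(4) + s6(10) → 14
s2(11) + s7(13) → 24
14 + 24 → 38
s4(27) + s1(34) → 61
s5(37) + 38 → 75
61 + 75 → 136
s8(78) + 136 → 214
Each symbol's bit-cost is frequency × depth; summing gives 562 bits (equivalently 14 + 24 + 38 + 61 + 75 + 136 + 214).

562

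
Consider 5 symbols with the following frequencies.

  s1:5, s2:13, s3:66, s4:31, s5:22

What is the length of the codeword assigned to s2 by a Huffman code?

Huffman merges, smallest pair first:
merge s1(5) and s2(13): 18
merge 18 and s5(22): 40
merge s4(31) and 40: 71
merge s3(66) and 71: 137
s2 sits 4 levels below the root, so its codeword is 4 bits.

4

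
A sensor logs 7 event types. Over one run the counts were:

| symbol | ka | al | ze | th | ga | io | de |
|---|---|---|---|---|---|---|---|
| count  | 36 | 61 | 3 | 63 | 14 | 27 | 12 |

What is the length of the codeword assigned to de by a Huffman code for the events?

5

Build the tree from the bottom:
combine ze(3), de(12) → 15
combine ga(14), 15 → 29
combine io(27), 29 → 56
combine ka(36), 56 → 92
combine al(61), th(63) → 124
combine 92, 124 → 216
de sits 5 levels below the root, so its codeword is 5 bits.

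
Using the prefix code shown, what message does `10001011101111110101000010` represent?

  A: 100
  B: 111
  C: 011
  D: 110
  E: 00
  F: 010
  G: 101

Read left to right; each codeword is recognised as soon as it completes (prefix code):
  100→A | 010→F | 111→B | 011→C | 111→B | 101→G | 010→F | 00→E | 010→F
Decoded message: AFBCBGFEF

AFBCBGFEF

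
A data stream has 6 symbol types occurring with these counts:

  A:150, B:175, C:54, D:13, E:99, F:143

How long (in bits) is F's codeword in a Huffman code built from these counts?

Repeatedly merge the two smallest:
D(13) + C(54) → 67
67 + E(99) → 166
F(143) + A(150) → 293
166 + B(175) → 341
293 + 341 → 634
The subtree containing F is merged 2 times, so code length = 2.

2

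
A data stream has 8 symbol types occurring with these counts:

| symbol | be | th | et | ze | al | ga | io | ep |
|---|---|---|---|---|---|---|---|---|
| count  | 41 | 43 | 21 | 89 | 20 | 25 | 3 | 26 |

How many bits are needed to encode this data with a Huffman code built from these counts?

738

Build the Huffman tree bottom-up:
io(3) + al(20) → 23
et(21) + 23 → 44
ga(25) + ep(26) → 51
be(41) + th(43) → 84
44 + 51 → 95
84 + ze(89) → 173
95 + 173 → 268
Each symbol's bit-cost is frequency × depth; summing gives 738 bits (equivalently 23 + 44 + 51 + 84 + 95 + 173 + 268).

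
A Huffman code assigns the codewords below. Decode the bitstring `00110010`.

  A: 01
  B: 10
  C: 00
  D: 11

Read left to right; each codeword is recognised as soon as it completes (prefix code):
  00→C | 11→D | 00→C | 10→B
Decoded message: CDCB

CDCB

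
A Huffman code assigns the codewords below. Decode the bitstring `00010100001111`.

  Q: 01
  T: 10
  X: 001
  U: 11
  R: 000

Read left to right; each codeword is recognised as soon as it completes (prefix code):
  000→R | 10→T | 10→T | 000→R | 11→U | 11→U
Decoded message: RTTRUU

RTTRUU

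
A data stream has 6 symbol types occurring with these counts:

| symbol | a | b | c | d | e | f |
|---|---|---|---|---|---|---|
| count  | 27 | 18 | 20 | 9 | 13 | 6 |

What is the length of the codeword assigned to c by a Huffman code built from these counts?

2

Huffman merges, smallest pair first:
f(6) + d(9) → 15
e(13) + 15 → 28
b(18) + c(20) → 38
a(27) + 28 → 55
38 + 55 → 93
The subtree containing c is merged 2 times, so code length = 2.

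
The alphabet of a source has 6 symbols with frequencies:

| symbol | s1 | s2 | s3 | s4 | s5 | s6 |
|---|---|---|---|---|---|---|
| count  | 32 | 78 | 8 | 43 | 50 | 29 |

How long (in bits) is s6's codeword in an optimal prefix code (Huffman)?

4

Build the tree from the bottom:
combine s3(8), s6(29) → 37
combine s1(32), 37 → 69
combine s4(43), s5(50) → 93
combine 69, s2(78) → 147
combine 93, 147 → 240
The subtree containing s6 is merged 4 times, so code length = 4.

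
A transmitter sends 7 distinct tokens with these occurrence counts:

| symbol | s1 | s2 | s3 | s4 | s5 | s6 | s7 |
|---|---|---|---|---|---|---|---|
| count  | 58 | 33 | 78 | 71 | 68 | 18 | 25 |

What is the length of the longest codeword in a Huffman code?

4

Merge the two lowest-weight nodes at each step:
combine s6(18), s7(25) → 43
combine s2(33), 43 → 76
combine s1(58), s5(68) → 126
combine s4(71), 76 → 147
combine s3(78), 126 → 204
combine 147, 204 → 351
The rarest symbols sit at the bottom; the longest codeword is 4 bits.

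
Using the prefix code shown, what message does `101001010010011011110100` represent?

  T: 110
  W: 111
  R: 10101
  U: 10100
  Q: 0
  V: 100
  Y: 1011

Read left to right; each codeword is recognised as soon as it completes (prefix code):
  10100→U | 10100→U | 100→V | 110→T | 111→W | 10100→U
Decoded message: UUVTWU

UUVTWU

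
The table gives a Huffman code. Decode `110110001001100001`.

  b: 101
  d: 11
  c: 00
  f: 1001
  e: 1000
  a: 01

daefea

Read left to right; each codeword is recognised as soon as it completes (prefix code):
  11→d | 01→a | 1000→e | 1001→f | 1000→e | 01→a
Decoded message: daefea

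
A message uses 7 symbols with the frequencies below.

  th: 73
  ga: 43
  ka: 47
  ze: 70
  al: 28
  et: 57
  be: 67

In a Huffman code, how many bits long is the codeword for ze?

Build the tree from the bottom:
combine al(28), ga(43) → 71
combine ka(47), et(57) → 104
combine be(67), ze(70) → 137
combine 71, th(73) → 144
combine 104, 137 → 241
combine 144, 241 → 385
ze's leaf is at depth 3, giving a 3-bit codeword.

3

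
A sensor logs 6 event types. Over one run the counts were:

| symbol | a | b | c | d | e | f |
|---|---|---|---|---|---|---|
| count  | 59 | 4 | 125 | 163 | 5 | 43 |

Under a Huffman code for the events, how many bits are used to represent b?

Build the tree from the bottom:
merge b(4) and e(5): 9
merge 9 and f(43): 52
merge 52 and a(59): 111
merge 111 and c(125): 236
merge d(163) and 236: 399
The subtree containing b is merged 5 times, so code length = 5.

5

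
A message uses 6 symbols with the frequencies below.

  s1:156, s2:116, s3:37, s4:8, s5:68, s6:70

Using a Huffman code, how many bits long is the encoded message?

1068

Merge the two smallest weights repeatedly:
merge s4(8) and s3(37): 45
merge 45 and s5(68): 113
merge s6(70) and 113: 183
merge s2(116) and s1(156): 272
merge 183 and 272: 455
Total encoded bits = sum of merged weights = 45 + 113 + 183 + 272 + 455 = 1068.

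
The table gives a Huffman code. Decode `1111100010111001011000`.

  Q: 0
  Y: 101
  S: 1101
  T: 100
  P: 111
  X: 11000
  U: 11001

PXYUQX

Read left to right; each codeword is recognised as soon as it completes (prefix code):
  111→P | 11000→X | 101→Y | 11001→U | 0→Q | 11000→X
Decoded message: PXYUQX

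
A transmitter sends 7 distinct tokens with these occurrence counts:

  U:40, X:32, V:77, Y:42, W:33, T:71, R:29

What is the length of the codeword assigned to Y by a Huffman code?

3

Build the tree from the bottom:
merge R(29) and X(32): 61
merge W(33) and U(40): 73
merge Y(42) and 61: 103
merge T(71) and 73: 144
merge V(77) and 103: 180
merge 144 and 180: 324
Y's leaf is at depth 3, giving a 3-bit codeword.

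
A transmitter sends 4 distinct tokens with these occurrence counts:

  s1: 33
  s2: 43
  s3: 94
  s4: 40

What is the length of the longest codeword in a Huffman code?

Merge the two lowest-weight nodes at each step:
combine s1(33), s4(40) → 73
combine s2(43), 73 → 116
combine s3(94), 116 → 210
Maximum depth reached is 3.

3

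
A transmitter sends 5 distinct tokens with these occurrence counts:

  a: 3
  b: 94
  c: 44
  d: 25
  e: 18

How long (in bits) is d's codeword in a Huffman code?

Build the tree from the bottom:
a(3) + e(18) → 21
21 + d(25) → 46
c(44) + 46 → 90
90 + b(94) → 184
d sits 3 levels below the root, so its codeword is 3 bits.

3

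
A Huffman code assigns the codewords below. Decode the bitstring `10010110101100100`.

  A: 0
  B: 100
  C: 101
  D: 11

BCCADAAB

Read left to right; each codeword is recognised as soon as it completes (prefix code):
  100→B | 101→C | 101→C | 0→A | 11→D | 0→A | 0→A | 100→B
Decoded message: BCCADAAB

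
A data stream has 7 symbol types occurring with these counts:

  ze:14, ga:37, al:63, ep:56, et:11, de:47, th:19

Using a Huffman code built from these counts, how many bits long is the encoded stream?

Build the Huffman tree bottom-up:
et(11) + ze(14) → 25
th(19) + 25 → 44
ga(37) + 44 → 81
de(47) + ep(56) → 103
al(63) + 81 → 144
103 + 144 → 247
Total encoded bits = sum of merged weights = 25 + 44 + 81 + 103 + 144 + 247 = 644.

644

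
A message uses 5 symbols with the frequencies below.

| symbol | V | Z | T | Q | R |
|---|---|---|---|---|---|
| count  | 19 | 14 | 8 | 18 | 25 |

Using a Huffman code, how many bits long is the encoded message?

190

Merge the two smallest weights repeatedly:
combine T(8), Z(14) → 22
combine Q(18), V(19) → 37
combine 22, R(25) → 47
combine 37, 47 → 84
Each symbol's bit-cost is frequency × depth; summing gives 190 bits (equivalently 22 + 37 + 47 + 84).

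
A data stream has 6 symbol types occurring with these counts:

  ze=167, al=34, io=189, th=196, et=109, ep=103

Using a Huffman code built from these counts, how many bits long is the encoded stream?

1979

Merge the two smallest weights repeatedly:
merge al(34) and ep(103): 137
merge et(109) and 137: 246
merge ze(167) and io(189): 356
merge th(196) and 246: 442
merge 356 and 442: 798
Each symbol's bit-cost is frequency × depth; summing gives 1979 bits (equivalently 137 + 246 + 356 + 442 + 798).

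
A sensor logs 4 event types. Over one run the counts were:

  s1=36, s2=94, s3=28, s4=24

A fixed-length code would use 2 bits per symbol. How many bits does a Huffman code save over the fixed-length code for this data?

Fixed-length: 2 bits × 182 symbols = 364 bits.
Huffman merges:
merge s4(24) and s3(28): 52
merge s1(36) and 52: 88
merge 88 and s2(94): 182
Huffman total = 52 + 88 + 182 = 322 bits.
Saving = 364 − 322 = 42 bits.

42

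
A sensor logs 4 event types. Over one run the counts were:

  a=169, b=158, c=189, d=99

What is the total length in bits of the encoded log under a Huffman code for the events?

Merge the two smallest weights repeatedly:
combine d(99), b(158) → 257
combine a(169), c(189) → 358
combine 257, 358 → 615
Total encoded bits = sum of merged weights = 257 + 358 + 615 = 1230.

1230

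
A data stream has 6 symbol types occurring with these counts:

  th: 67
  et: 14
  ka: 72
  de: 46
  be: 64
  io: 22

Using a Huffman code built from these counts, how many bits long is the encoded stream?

688

Greedily combine the two least-frequent nodes:
et(14) + io(22) → 36
36 + de(46) → 82
be(64) + th(67) → 131
ka(72) + 82 → 154
131 + 154 → 285
The encoded length is the sum of every internal node's weight: 36 + 82 + 131 + 154 + 285 = 688 bits.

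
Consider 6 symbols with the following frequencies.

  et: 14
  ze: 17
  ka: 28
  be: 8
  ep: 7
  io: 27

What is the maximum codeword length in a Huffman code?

Merge the two lowest-weight nodes at each step:
ep(7) + be(8) → 15
et(14) + 15 → 29
ze(17) + io(27) → 44
ka(28) + 29 → 57
44 + 57 → 101
Maximum depth reached is 4.

4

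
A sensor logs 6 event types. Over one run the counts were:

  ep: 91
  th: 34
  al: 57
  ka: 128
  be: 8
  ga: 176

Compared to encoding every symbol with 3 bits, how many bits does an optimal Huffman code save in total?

Fixed-length: 3 bits × 494 symbols = 1482 bits.
Huffman merges:
be(8) + th(34) → 42
42 + al(57) → 99
ep(91) + 99 → 190
ka(128) + ga(176) → 304
190 + 304 → 494
Huffman total = 42 + 99 + 190 + 304 + 494 = 1129 bits.
Saving = 1482 − 1129 = 353 bits.

353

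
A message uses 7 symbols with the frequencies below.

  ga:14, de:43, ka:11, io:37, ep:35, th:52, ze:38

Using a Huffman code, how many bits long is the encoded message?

620

Merge the two smallest weights repeatedly:
ka(11) + ga(14) → 25
25 + ep(35) → 60
io(37) + ze(38) → 75
de(43) + th(52) → 95
60 + 75 → 135
95 + 135 → 230
Each symbol's bit-cost is frequency × depth; summing gives 620 bits (equivalently 25 + 60 + 75 + 95 + 135 + 230).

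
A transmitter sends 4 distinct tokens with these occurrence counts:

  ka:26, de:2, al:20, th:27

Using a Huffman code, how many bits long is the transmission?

145

Build the Huffman tree bottom-up:
combine de(2), al(20) → 22
combine 22, ka(26) → 48
combine th(27), 48 → 75
Each symbol's bit-cost is frequency × depth; summing gives 145 bits (equivalently 22 + 48 + 75).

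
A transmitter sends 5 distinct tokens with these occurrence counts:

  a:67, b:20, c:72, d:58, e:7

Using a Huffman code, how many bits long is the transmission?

475

Greedily combine the two least-frequent nodes:
merge e(7) and b(20): 27
merge 27 and d(58): 85
merge a(67) and c(72): 139
merge 85 and 139: 224
The encoded length is the sum of every internal node's weight: 27 + 85 + 139 + 224 = 475 bits.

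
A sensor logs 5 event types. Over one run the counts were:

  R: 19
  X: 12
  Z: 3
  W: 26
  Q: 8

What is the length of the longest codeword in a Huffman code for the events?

Merge the two lowest-weight nodes at each step:
merge Z(3) and Q(8): 11
merge 11 and X(12): 23
merge R(19) and 23: 42
merge W(26) and 42: 68
The first pair merged (Z, Q) ends up deepest, at depth 4.

4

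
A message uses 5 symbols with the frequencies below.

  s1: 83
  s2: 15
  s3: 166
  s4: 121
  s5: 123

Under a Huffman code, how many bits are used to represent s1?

Build the tree from the bottom:
combine s2(15), s1(83) → 98
combine 98, s4(121) → 219
combine s5(123), s3(166) → 289
combine 219, 289 → 508
s1's leaf is at depth 3, giving a 3-bit codeword.

3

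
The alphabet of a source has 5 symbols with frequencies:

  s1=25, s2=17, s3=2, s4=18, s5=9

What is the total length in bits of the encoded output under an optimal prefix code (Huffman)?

153

Merge the two smallest weights repeatedly:
s3(2) + s5(9) → 11
11 + s2(17) → 28
s4(18) + s1(25) → 43
28 + 43 → 71
The encoded length is the sum of every internal node's weight: 11 + 28 + 43 + 71 = 153 bits.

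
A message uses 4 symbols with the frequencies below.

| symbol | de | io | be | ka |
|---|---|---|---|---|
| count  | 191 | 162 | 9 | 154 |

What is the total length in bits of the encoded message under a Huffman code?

1004

Greedily combine the two least-frequent nodes:
merge be(9) and ka(154): 163
merge io(162) and 163: 325
merge de(191) and 325: 516
Each symbol's bit-cost is frequency × depth; summing gives 1004 bits (equivalently 163 + 325 + 516).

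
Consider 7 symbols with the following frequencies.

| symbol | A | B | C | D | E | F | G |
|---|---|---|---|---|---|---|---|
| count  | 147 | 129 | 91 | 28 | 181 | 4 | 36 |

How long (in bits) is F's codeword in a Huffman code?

Build the tree from the bottom:
F(4) + D(28) → 32
32 + G(36) → 68
68 + C(91) → 159
B(129) + A(147) → 276
159 + E(181) → 340
276 + 340 → 616
F sits 5 levels below the root, so its codeword is 5 bits.

5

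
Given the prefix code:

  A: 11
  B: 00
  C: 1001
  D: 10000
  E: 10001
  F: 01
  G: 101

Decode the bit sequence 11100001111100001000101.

ADAADEF

Read left to right; each codeword is recognised as soon as it completes (prefix code):
  11→A | 10000→D | 11→A | 11→A | 10000→D | 10001→E | 01→F
Decoded message: ADAADEF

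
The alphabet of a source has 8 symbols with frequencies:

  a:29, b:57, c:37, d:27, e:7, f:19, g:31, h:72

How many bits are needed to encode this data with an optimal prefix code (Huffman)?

787

Build the Huffman tree bottom-up:
combine e(7), f(19) → 26
combine 26, d(27) → 53
combine a(29), g(31) → 60
combine c(37), 53 → 90
combine b(57), 60 → 117
combine h(72), 90 → 162
combine 117, 162 → 279
The encoded length is the sum of every internal node's weight: 26 + 53 + 60 + 90 + 117 + 162 + 279 = 787 bits.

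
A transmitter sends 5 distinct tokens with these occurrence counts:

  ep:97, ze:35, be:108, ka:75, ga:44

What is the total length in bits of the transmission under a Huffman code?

797

Greedily combine the two least-frequent nodes:
ze(35) + ga(44) → 79
ka(75) + 79 → 154
ep(97) + be(108) → 205
154 + 205 → 359
The encoded length is the sum of every internal node's weight: 79 + 154 + 205 + 359 = 797 bits.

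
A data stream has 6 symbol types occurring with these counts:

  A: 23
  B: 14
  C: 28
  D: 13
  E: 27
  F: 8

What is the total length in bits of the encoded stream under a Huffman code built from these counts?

282

Merge the two smallest weights repeatedly:
merge F(8) and D(13): 21
merge B(14) and 21: 35
merge A(23) and E(27): 50
merge C(28) and 35: 63
merge 50 and 63: 113
The encoded length is the sum of every internal node's weight: 21 + 35 + 50 + 63 + 113 = 282 bits.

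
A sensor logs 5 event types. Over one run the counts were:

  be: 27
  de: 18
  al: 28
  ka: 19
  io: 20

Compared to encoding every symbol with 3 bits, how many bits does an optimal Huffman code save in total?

75

Fixed-length: 3 bits × 112 symbols = 336 bits.
Huffman merges:
merge de(18) and ka(19): 37
merge io(20) and be(27): 47
merge al(28) and 37: 65
merge 47 and 65: 112
Huffman total = 37 + 47 + 65 + 112 = 261 bits.
Saving = 336 − 261 = 75 bits.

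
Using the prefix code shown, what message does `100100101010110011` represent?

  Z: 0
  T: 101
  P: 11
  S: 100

Read left to right; each codeword is recognised as soon as it completes (prefix code):
  100→S | 100→S | 101→T | 0→Z | 101→T | 100→S | 11→P
Decoded message: SSTZTSP

SSTZTSP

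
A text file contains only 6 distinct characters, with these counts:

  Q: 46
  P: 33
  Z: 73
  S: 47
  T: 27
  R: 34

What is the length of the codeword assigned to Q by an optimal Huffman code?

3

Repeatedly merge the two smallest:
merge T(27) and P(33): 60
merge R(34) and Q(46): 80
merge S(47) and 60: 107
merge Z(73) and 80: 153
merge 107 and 153: 260
The subtree containing Q is merged 3 times, so code length = 3.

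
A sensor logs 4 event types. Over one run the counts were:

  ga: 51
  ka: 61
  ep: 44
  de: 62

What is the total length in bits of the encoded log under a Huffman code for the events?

436

Merge the two smallest weights repeatedly:
ep(44) + ga(51) → 95
ka(61) + de(62) → 123
95 + 123 → 218
Total encoded bits = sum of merged weights = 95 + 123 + 218 = 436.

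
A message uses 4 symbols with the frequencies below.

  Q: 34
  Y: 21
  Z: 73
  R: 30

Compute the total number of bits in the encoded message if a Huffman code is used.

294

Merge the two smallest weights repeatedly:
merge Y(21) and R(30): 51
merge Q(34) and 51: 85
merge Z(73) and 85: 158
Total encoded bits = sum of merged weights = 51 + 85 + 158 = 294.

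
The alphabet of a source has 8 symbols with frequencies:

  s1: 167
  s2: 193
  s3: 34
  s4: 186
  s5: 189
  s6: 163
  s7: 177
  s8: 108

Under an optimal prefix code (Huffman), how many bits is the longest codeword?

Merge the two lowest-weight nodes at each step:
combine s3(34), s8(108) → 142
combine 142, s6(163) → 305
combine s1(167), s7(177) → 344
combine s4(186), s5(189) → 375
combine s2(193), 305 → 498
combine 344, 375 → 719
combine 498, 719 → 1217
The rarest symbols sit at the bottom; the longest codeword is 4 bits.

4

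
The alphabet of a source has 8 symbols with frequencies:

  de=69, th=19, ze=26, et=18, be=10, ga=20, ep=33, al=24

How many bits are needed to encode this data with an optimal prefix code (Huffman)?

616

Merge the two smallest weights repeatedly:
be(10) + et(18) → 28
th(19) + ga(20) → 39
al(24) + ze(26) → 50
28 + ep(33) → 61
39 + 50 → 89
61 + de(69) → 130
89 + 130 → 219
Total encoded bits = sum of merged weights = 28 + 39 + 50 + 61 + 89 + 130 + 219 = 616.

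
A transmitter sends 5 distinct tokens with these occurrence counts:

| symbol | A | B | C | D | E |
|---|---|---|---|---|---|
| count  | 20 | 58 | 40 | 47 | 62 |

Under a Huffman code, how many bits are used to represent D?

Huffman merges, smallest pair first:
merge A(20) and C(40): 60
merge D(47) and B(58): 105
merge 60 and E(62): 122
merge 105 and 122: 227
D's leaf is at depth 2, giving a 2-bit codeword.

2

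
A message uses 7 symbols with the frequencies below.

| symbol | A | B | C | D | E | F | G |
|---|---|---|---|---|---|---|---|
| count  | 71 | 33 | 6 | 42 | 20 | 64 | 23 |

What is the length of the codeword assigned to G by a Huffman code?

Build the tree from the bottom:
merge C(6) and E(20): 26
merge G(23) and 26: 49
merge B(33) and D(42): 75
merge 49 and F(64): 113
merge A(71) and 75: 146
merge 113 and 146: 259
The subtree containing G is merged 3 times, so code length = 3.

3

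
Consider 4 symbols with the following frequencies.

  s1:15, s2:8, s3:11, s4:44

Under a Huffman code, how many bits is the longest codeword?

3

Merge the two lowest-weight nodes at each step:
merge s2(8) and s3(11): 19
merge s1(15) and 19: 34
merge 34 and s4(44): 78
The first pair merged (s2, s3) ends up deepest, at depth 3.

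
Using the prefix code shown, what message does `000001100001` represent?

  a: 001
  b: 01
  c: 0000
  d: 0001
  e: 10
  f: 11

Read left to right; each codeword is recognised as soon as it completes (prefix code):
  0000→c | 01→b | 10→e | 0001→d
Decoded message: cbed

cbed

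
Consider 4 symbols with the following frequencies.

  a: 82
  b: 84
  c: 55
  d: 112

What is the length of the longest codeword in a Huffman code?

Merge the two lowest-weight nodes at each step:
combine c(55), a(82) → 137
combine b(84), d(112) → 196
combine 137, 196 → 333
The first pair merged (c, a) ends up deepest, at depth 2.

2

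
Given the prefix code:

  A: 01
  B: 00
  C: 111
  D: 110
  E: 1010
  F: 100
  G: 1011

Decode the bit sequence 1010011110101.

EACAA

Read left to right; each codeword is recognised as soon as it completes (prefix code):
  1010→E | 01→A | 111→C | 01→A | 01→A
Decoded message: EACAA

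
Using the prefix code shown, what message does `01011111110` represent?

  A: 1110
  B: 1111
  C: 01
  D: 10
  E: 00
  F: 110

CCBF

Read left to right; each codeword is recognised as soon as it completes (prefix code):
  01→C | 01→C | 1111→B | 110→F
Decoded message: CCBF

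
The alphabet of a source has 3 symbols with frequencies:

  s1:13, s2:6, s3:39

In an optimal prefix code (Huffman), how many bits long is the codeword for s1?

2

Repeatedly merge the two smallest:
combine s2(6), s1(13) → 19
combine 19, s3(39) → 58
The subtree containing s1 is merged 2 times, so code length = 2.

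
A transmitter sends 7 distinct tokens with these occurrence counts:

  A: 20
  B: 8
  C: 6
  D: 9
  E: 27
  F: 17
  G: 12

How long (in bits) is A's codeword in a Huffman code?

Repeatedly merge the two smallest:
combine C(6), B(8) → 14
combine D(9), G(12) → 21
combine 14, F(17) → 31
combine A(20), 21 → 41
combine E(27), 31 → 58
combine 41, 58 → 99
A's leaf is at depth 2, giving a 2-bit codeword.

2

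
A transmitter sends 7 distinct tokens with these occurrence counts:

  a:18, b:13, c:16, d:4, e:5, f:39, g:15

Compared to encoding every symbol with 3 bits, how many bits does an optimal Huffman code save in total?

48

Fixed-length: 3 bits × 110 symbols = 330 bits.
Huffman merges:
combine d(4), e(5) → 9
combine 9, b(13) → 22
combine g(15), c(16) → 31
combine a(18), 22 → 40
combine 31, f(39) → 70
combine 40, 70 → 110
Huffman total = 9 + 22 + 31 + 40 + 70 + 110 = 282 bits.
Saving = 330 − 282 = 48 bits.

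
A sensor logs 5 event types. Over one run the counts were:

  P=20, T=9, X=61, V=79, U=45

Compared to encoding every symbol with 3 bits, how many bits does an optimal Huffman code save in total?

Fixed-length: 3 bits × 214 symbols = 642 bits.
Huffman merges:
merge T(9) and P(20): 29
merge 29 and U(45): 74
merge X(61) and 74: 135
merge V(79) and 135: 214
Huffman total = 29 + 74 + 135 + 214 = 452 bits.
Saving = 642 − 452 = 190 bits.

190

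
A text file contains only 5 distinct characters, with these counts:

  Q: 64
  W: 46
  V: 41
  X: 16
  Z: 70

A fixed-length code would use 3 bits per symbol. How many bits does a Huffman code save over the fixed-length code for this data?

Fixed-length: 3 bits × 237 symbols = 711 bits.
Huffman merges:
merge X(16) and V(41): 57
merge W(46) and 57: 103
merge Q(64) and Z(70): 134
merge 103 and 134: 237
Huffman total = 57 + 103 + 134 + 237 = 531 bits.
Saving = 711 − 531 = 180 bits.

180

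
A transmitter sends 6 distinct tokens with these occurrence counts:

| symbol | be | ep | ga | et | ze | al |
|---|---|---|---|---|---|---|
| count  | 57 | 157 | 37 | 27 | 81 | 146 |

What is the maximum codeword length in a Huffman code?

4

Merge the two lowest-weight nodes at each step:
combine et(27), ga(37) → 64
combine be(57), 64 → 121
combine ze(81), 121 → 202
combine al(146), ep(157) → 303
combine 202, 303 → 505
Maximum depth reached is 4.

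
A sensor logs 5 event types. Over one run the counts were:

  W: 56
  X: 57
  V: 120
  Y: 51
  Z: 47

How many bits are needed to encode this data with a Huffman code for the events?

753

Greedily combine the two least-frequent nodes:
merge Z(47) and Y(51): 98
merge W(56) and X(57): 113
merge 98 and 113: 211
merge V(120) and 211: 331
The encoded length is the sum of every internal node's weight: 98 + 113 + 211 + 331 = 753 bits.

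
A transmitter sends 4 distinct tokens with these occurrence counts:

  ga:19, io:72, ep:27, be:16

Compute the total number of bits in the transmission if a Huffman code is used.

231

Merge the two smallest weights repeatedly:
merge be(16) and ga(19): 35
merge ep(27) and 35: 62
merge 62 and io(72): 134
Each symbol's bit-cost is frequency × depth; summing gives 231 bits (equivalently 35 + 62 + 134).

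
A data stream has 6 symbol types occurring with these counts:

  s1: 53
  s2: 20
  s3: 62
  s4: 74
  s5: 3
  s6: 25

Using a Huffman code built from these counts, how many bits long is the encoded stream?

545

Greedily combine the two least-frequent nodes:
combine s5(3), s2(20) → 23
combine 23, s6(25) → 48
combine 48, s1(53) → 101
combine s3(62), s4(74) → 136
combine 101, 136 → 237
Total encoded bits = sum of merged weights = 23 + 48 + 101 + 136 + 237 = 545.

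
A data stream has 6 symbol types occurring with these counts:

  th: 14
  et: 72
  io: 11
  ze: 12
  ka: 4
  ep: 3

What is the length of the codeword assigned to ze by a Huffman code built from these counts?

Repeatedly merge the two smallest:
combine ep(3), ka(4) → 7
combine 7, io(11) → 18
combine ze(12), th(14) → 26
combine 18, 26 → 44
combine 44, et(72) → 116
ze sits 3 levels below the root, so its codeword is 3 bits.

3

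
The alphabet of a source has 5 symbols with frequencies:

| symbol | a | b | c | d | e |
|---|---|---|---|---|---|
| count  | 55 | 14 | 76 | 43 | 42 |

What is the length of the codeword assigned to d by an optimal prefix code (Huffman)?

Huffman merges, smallest pair first:
combine b(14), e(42) → 56
combine d(43), a(55) → 98
combine 56, c(76) → 132
combine 98, 132 → 230
d's leaf is at depth 2, giving a 2-bit codeword.

2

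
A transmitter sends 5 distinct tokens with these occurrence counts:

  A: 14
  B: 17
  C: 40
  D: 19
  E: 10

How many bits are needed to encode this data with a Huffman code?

Merge the two smallest weights repeatedly:
merge E(10) and A(14): 24
merge B(17) and D(19): 36
merge 24 and 36: 60
merge C(40) and 60: 100
Each symbol's bit-cost is frequency × depth; summing gives 220 bits (equivalently 24 + 36 + 60 + 100).

220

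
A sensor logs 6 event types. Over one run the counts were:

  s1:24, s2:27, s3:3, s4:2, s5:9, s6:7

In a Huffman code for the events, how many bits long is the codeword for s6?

Huffman merges, smallest pair first:
merge s4(2) and s3(3): 5
merge 5 and s6(7): 12
merge s5(9) and 12: 21
merge 21 and s1(24): 45
merge s2(27) and 45: 72
s6 sits 4 levels below the root, so its codeword is 4 bits.

4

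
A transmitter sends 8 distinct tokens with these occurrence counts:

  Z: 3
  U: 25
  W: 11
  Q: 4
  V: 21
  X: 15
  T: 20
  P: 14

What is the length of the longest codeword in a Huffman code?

Merge the two lowest-weight nodes at each step:
merge Z(3) and Q(4): 7
merge 7 and W(11): 18
merge P(14) and X(15): 29
merge 18 and T(20): 38
merge V(21) and U(25): 46
merge 29 and 38: 67
merge 46 and 67: 113
The rarest symbols sit at the bottom; the longest codeword is 5 bits.

5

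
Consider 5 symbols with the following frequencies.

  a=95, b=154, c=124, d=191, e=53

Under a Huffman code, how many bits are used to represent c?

Build the tree from the bottom:
e(53) + a(95) → 148
c(124) + 148 → 272
b(154) + d(191) → 345
272 + 345 → 617
c's leaf is at depth 2, giving a 2-bit codeword.

2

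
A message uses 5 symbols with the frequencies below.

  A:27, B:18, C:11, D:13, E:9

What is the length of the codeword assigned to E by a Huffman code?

Build the tree from the bottom:
merge E(9) and C(11): 20
merge D(13) and B(18): 31
merge 20 and A(27): 47
merge 31 and 47: 78
E's leaf is at depth 3, giving a 3-bit codeword.

3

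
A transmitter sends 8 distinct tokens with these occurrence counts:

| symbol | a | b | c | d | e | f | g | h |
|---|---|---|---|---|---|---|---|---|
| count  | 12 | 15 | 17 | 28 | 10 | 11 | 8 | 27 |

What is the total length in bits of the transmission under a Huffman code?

370

Greedily combine the two least-frequent nodes:
merge g(8) and e(10): 18
merge f(11) and a(12): 23
merge b(15) and c(17): 32
merge 18 and 23: 41
merge h(27) and d(28): 55
merge 32 and 41: 73
merge 55 and 73: 128
Each symbol's bit-cost is frequency × depth; summing gives 370 bits (equivalently 18 + 23 + 32 + 41 + 55 + 73 + 128).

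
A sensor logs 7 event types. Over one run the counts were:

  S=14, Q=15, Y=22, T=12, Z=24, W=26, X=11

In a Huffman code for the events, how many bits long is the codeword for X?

Build the tree from the bottom:
merge X(11) and T(12): 23
merge S(14) and Q(15): 29
merge Y(22) and 23: 45
merge Z(24) and W(26): 50
merge 29 and 45: 74
merge 50 and 74: 124
The subtree containing X is merged 4 times, so code length = 4.

4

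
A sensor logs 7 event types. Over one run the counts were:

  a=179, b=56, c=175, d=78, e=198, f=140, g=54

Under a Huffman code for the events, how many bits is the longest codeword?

4

Merge the two lowest-weight nodes at each step:
g(54) + b(56) → 110
d(78) + 110 → 188
f(140) + c(175) → 315
a(179) + 188 → 367
e(198) + 315 → 513
367 + 513 → 880
The rarest symbols sit at the bottom; the longest codeword is 4 bits.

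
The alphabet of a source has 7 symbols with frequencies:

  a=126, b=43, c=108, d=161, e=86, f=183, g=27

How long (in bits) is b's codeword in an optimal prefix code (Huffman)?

4

Repeatedly merge the two smallest:
combine g(27), b(43) → 70
combine 70, e(86) → 156
combine c(108), a(126) → 234
combine 156, d(161) → 317
combine f(183), 234 → 417
combine 317, 417 → 734
The subtree containing b is merged 4 times, so code length = 4.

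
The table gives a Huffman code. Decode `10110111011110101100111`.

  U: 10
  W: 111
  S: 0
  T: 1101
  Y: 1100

UTTWSUYW

Read left to right; each codeword is recognised as soon as it completes (prefix code):
  10→U | 1101→T | 1101→T | 111→W | 0→S | 10→U | 1100→Y | 111→W
Decoded message: UTTWSUYW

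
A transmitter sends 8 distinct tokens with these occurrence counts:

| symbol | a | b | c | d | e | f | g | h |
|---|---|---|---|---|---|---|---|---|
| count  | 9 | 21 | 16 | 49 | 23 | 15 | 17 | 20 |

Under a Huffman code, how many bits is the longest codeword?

4

Merge the two lowest-weight nodes at each step:
combine a(9), f(15) → 24
combine c(16), g(17) → 33
combine h(20), b(21) → 41
combine e(23), 24 → 47
combine 33, 41 → 74
combine 47, d(49) → 96
combine 74, 96 → 170
Maximum depth reached is 4.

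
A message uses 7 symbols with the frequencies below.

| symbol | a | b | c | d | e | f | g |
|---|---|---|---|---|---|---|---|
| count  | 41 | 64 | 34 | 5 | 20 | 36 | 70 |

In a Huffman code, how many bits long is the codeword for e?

4

Build the tree from the bottom:
d(5) + e(20) → 25
25 + c(34) → 59
f(36) + a(41) → 77
59 + b(64) → 123
g(70) + 77 → 147
123 + 147 → 270
e sits 4 levels below the root, so its codeword is 4 bits.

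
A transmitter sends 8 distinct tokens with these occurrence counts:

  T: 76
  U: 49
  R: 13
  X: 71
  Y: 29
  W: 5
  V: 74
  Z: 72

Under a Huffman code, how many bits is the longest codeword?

5

Merge the two lowest-weight nodes at each step:
W(5) + R(13) → 18
18 + Y(29) → 47
47 + U(49) → 96
X(71) + Z(72) → 143
V(74) + T(76) → 150
96 + 143 → 239
150 + 239 → 389
The rarest symbols sit at the bottom; the longest codeword is 5 bits.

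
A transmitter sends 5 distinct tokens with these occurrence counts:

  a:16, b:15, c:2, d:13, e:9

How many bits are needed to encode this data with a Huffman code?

Greedily combine the two least-frequent nodes:
c(2) + e(9) → 11
11 + d(13) → 24
b(15) + a(16) → 31
24 + 31 → 55
Each symbol's bit-cost is frequency × depth; summing gives 121 bits (equivalently 11 + 24 + 31 + 55).

121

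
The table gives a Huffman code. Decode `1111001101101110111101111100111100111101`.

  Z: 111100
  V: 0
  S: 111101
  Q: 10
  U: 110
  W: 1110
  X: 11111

Read left to right; each codeword is recognised as soon as it completes (prefix code):
  111100→Z | 110→U | 110→U | 1110→W | 111101→S | 111100→Z | 111100→Z | 111101→S
Decoded message: ZUUWSZZS

ZUUWSZZS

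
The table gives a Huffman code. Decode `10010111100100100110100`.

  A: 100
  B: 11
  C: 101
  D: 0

ACBAAABDA

Read left to right; each codeword is recognised as soon as it completes (prefix code):
  100→A | 101→C | 11→B | 100→A | 100→A | 100→A | 11→B | 0→D | 100→A
Decoded message: ACBAAABDA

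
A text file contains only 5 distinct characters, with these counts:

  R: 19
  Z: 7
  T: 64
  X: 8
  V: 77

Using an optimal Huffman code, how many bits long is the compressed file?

322

Build the Huffman tree bottom-up:
merge Z(7) and X(8): 15
merge 15 and R(19): 34
merge 34 and T(64): 98
merge V(77) and 98: 175
The encoded length is the sum of every internal node's weight: 15 + 34 + 98 + 175 = 322 bits.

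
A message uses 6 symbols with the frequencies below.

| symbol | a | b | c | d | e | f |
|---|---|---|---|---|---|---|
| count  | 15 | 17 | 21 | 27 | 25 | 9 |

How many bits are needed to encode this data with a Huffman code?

290

Greedily combine the two least-frequent nodes:
merge f(9) and a(15): 24
merge b(17) and c(21): 38
merge 24 and e(25): 49
merge d(27) and 38: 65
merge 49 and 65: 114
Total encoded bits = sum of merged weights = 24 + 38 + 49 + 65 + 114 = 290.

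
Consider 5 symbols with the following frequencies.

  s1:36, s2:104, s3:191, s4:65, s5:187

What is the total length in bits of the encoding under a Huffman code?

1267

Merge the two smallest weights repeatedly:
combine s1(36), s4(65) → 101
combine 101, s2(104) → 205
combine s5(187), s3(191) → 378
combine 205, 378 → 583
Total encoded bits = sum of merged weights = 101 + 205 + 378 + 583 = 1267.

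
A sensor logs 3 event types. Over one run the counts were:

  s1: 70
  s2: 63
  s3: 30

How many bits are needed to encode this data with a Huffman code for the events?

256

Greedily combine the two least-frequent nodes:
s3(30) + s2(63) → 93
s1(70) + 93 → 163
Total encoded bits = sum of merged weights = 93 + 163 = 256.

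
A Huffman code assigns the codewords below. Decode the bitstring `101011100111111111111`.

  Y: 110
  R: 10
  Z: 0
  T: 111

Read left to right; each codeword is recognised as soon as it completes (prefix code):
  10→R | 10→R | 111→T | 0→Z | 0→Z | 111→T | 111→T | 111→T | 111→T
Decoded message: RRTZZTTTT

RRTZZTTTT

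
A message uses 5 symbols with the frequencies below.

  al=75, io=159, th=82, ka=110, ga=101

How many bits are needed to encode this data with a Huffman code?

1211

Merge the two smallest weights repeatedly:
al(75) + th(82) → 157
ga(101) + ka(110) → 211
157 + io(159) → 316
211 + 316 → 527
Total encoded bits = sum of merged weights = 157 + 211 + 316 + 527 = 1211.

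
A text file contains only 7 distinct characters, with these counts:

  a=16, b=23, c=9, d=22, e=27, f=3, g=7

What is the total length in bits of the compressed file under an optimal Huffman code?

Build the Huffman tree bottom-up:
merge f(3) and g(7): 10
merge c(9) and 10: 19
merge a(16) and 19: 35
merge d(22) and b(23): 45
merge e(27) and 35: 62
merge 45 and 62: 107
The encoded length is the sum of every internal node's weight: 10 + 19 + 35 + 45 + 62 + 107 = 278 bits.

278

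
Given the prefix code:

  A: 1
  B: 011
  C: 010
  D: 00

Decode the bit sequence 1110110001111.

Read left to right; each codeword is recognised as soon as it completes (prefix code):
  1→A | 1→A | 1→A | 011→B | 00→D | 011→B | 1→A | 1→A
Decoded message: AAABDBAA

AAABDBAA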